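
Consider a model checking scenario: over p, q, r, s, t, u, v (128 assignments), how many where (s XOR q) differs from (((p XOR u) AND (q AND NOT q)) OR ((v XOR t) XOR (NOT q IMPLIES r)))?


F1 = (s XOR q)
F2 = (((p XOR u) AND (q AND NOT q)) OR ((v XOR t) XOR (NOT q IMPLIES r)))
Evaluate both on each of 128 rows (bits = p,q,r,s,t,u,v):
  row 0 [0000000]: F1=0 F2=0 -> 0
  row 1 [0000001]: F1=0 F2=1 (differ) -> 1
  row 2 [0000010]: F1=0 F2=0 -> 0
  row 3 [0000011]: F1=0 F2=1 (differ) -> 1
  row 4 [0000100]: F1=0 F2=1 (differ) -> 1
  (every remaining row is evaluated the same way; all 128 results are listed next)
Full result column, 8 rows per line (p,q,r,s fixed per line; t,u,v runs 000..111 left to right):
  rows 0-7 [p,q,r,s=0000]: 01011010  (ones: 4)
  rows 8-15 [p,q,r,s=0001]: 10100101  (ones: 4)
  rows 16-23 [p,q,r,s=0010]: 10100101  (ones: 4)
  rows 24-31 [p,q,r,s=0011]: 01011010  (ones: 4)
  rows 32-39 [p,q,r,s=0100]: 01011010  (ones: 4)
  rows 40-47 [p,q,r,s=0101]: 10100101  (ones: 4)
  rows 48-55 [p,q,r,s=0110]: 01011010  (ones: 4)
  rows 56-63 [p,q,r,s=0111]: 10100101  (ones: 4)
  rows 64-71 [p,q,r,s=1000]: 01011010  (ones: 4)
  rows 72-79 [p,q,r,s=1001]: 10100101  (ones: 4)
  rows 80-87 [p,q,r,s=1010]: 10100101  (ones: 4)
  rows 88-95 [p,q,r,s=1011]: 01011010  (ones: 4)
  rows 96-103 [p,q,r,s=1100]: 01011010  (ones: 4)
  rows 104-111 [p,q,r,s=1101]: 10100101  (ones: 4)
  rows 112-119 [p,q,r,s=1110]: 01011010  (ones: 4)
  rows 120-127 [p,q,r,s=1111]: 10100101  (ones: 4)
Disagreements = 4+4+4+4+4+4+4+4+4+4+4+4+4+4+4+4 = 64

64


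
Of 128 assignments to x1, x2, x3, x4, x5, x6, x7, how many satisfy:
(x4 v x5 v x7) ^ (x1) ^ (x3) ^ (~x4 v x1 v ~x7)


CNF with 4 clauses over 7 vars (128 assignments).
An assignment satisfies CNF iff every clause has >=1 true literal.
Check each row (bits = x1,x2,x3,x4,x5,x6,x7; clause T/F shown):
  row 0 [0000000]: clauses=FFFT -> 0
  row 1 [0000001]: clauses=TFFT -> 0
  row 2 [0000010]: clauses=FFFT -> 0
  row 3 [0000011]: clauses=TFFT -> 0
  row 4 [0000100]: clauses=TFFT -> 0
  (every remaining row is evaluated the same way; all 128 results are listed next)
Full result column, 8 rows per line (x1,x2,x3,x4 fixed per line; x5,x6,x7 runs 000..111 left to right):
  rows 0-7 [x1,x2,x3,x4=0000]: 00000000  (ones: 0)
  rows 8-15 [x1,x2,x3,x4=0001]: 00000000  (ones: 0)
  rows 16-23 [x1,x2,x3,x4=0010]: 00000000  (ones: 0)
  rows 24-31 [x1,x2,x3,x4=0011]: 00000000  (ones: 0)
  rows 32-39 [x1,x2,x3,x4=0100]: 00000000  (ones: 0)
  rows 40-47 [x1,x2,x3,x4=0101]: 00000000  (ones: 0)
  rows 48-55 [x1,x2,x3,x4=0110]: 00000000  (ones: 0)
  rows 56-63 [x1,x2,x3,x4=0111]: 00000000  (ones: 0)
  rows 64-71 [x1,x2,x3,x4=1000]: 00000000  (ones: 0)
  rows 72-79 [x1,x2,x3,x4=1001]: 00000000  (ones: 0)
  rows 80-87 [x1,x2,x3,x4=1010]: 01011111  (ones: 6)
  rows 88-95 [x1,x2,x3,x4=1011]: 11111111  (ones: 8)
  rows 96-103 [x1,x2,x3,x4=1100]: 00000000  (ones: 0)
  rows 104-111 [x1,x2,x3,x4=1101]: 00000000  (ones: 0)
  rows 112-119 [x1,x2,x3,x4=1110]: 01011111  (ones: 6)
  rows 120-127 [x1,x2,x3,x4=1111]: 11111111  (ones: 8)
Satisfying assignments = 0+0+0+0+0+0+0+0+0+0+6+8+0+0+6+8 = 28

28


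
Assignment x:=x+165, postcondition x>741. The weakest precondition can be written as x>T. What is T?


Formula: wp(x:=E, P) = P[E/x] (substitute E for x in postcondition)
Step 1: Postcondition: x>741
Step 2: Substitute x+165 for x: x+165>741
Step 3: Solve for x: x > 741-165 = 576

576


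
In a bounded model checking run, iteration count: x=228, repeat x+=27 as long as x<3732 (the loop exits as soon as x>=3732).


Step 1: x goes from 228 toward 3732 by 27; the body runs while x<3732, so iterations = ceil((bound-start)/step)
Step 2: Distance=3504
Step 3: ceil(3504/27)=130

130


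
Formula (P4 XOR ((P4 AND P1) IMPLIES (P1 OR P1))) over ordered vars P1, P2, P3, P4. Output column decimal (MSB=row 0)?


Formula: (P4 XOR ((P4 AND P1) IMPLIES (P1 OR P1))) over P1, P2, P3, P4 (16 rows)
Evaluate each row (bits = P1,P2,P3,P4, MSB first):
  row 0 [0000]: (0 XOR ((0 AND 0) IMPLIES (0 OR 0))) -> 1
  row 1 [0001]: (1 XOR ((1 AND 0) IMPLIES (0 OR 0))) -> 0
  row 2 [0010]: (0 XOR ((0 AND 0) IMPLIES (0 OR 0))) -> 1
  row 3 [0011]: (1 XOR ((1 AND 0) IMPLIES (0 OR 0))) -> 0
  row 4 [0100]: (0 XOR ((0 AND 0) IMPLIES (0 OR 0))) -> 1
  row 5 [0101]: (1 XOR ((1 AND 0) IMPLIES (0 OR 0))) -> 0
  row 6 [0110]: (0 XOR ((0 AND 0) IMPLIES (0 OR 0))) -> 1
  row 7 [0111]: (1 XOR ((1 AND 0) IMPLIES (0 OR 0))) -> 0
  row 8 [1000]: (0 XOR ((0 AND 1) IMPLIES (1 OR 1))) -> 1
  row 9 [1001]: (1 XOR ((1 AND 1) IMPLIES (1 OR 1))) -> 0
  row 10 [1010]: (0 XOR ((0 AND 1) IMPLIES (1 OR 1))) -> 1
  row 11 [1011]: (1 XOR ((1 AND 1) IMPLIES (1 OR 1))) -> 0
  row 12 [1100]: (0 XOR ((0 AND 1) IMPLIES (1 OR 1))) -> 1
  row 13 [1101]: (1 XOR ((1 AND 1) IMPLIES (1 OR 1))) -> 0
  row 14 [1110]: (0 XOR ((0 AND 1) IMPLIES (1 OR 1))) -> 1
  row 15 [1111]: (1 XOR ((1 AND 1) IMPLIES (1 OR 1))) -> 0
Full result column, 4 rows per line (P1,P2 fixed per line; P3,P4 runs 00..11 left to right):
  rows 0-3 [P1,P2=00]: 1010  = hex A
  rows 4-7 [P1,P2=01]: 1010  = hex A
  rows 8-11 [P1,P2=10]: 1010  = hex A
  rows 12-15 [P1,P2=11]: 1010  = hex A
Output column (row 0 .. row 15) = 1010101010101010
Output column grouped in 4s = 1010 1010 1010 1010 = 0xAAAA
Convert to decimal digit by digit (value = value*16 + digit):
  A -> 10
  10*16 + 10 (A) = 170
  170*16 + 10 (A) = 2730
  2730*16 + 10 (A) = 43690
Decimal = 43690

43690


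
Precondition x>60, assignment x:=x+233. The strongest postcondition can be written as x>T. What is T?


Formula: sp(P, x:=E) = exists old_x. (x = E[old_x/x]) AND P[old_x/x] (old_x is the value of x before the assignment; eliminate old_x by solving x = E[old_x/x] for old_x)
Step 1: Precondition P: x>60, i.e. old_x > 60
Step 2: Assignment gives x = old_x + 233, so old_x = x - 233
Step 3: Substitute into P: x - 233 > 60
Step 4: Simplify: x > 60+233 = 293

293


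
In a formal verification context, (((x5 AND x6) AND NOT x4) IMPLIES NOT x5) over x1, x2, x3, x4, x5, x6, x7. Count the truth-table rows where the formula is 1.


Formula: (((x5 AND x6) AND NOT x4) IMPLIES NOT x5) over 7 vars (128 rows)
Evaluate each row (x1, x2, x3, x4, x5, x6, x7 as bits, MSB first):
  row 0 [0000000]: (((0 AND 0) AND NOT 0) IMPLIES NOT 0) -> 1
  row 1 [0000001]: (((0 AND 0) AND NOT 0) IMPLIES NOT 0) -> 1
  row 2 [0000010]: (((0 AND 1) AND NOT 0) IMPLIES NOT 0) -> 1
  row 3 [0000011]: (((0 AND 1) AND NOT 0) IMPLIES NOT 0) -> 1
  row 4 [0000100]: (((1 AND 0) AND NOT 0) IMPLIES NOT 1) -> 1
  (every remaining row is evaluated the same way; all 128 results are listed next)
Full result column, 8 rows per line (x1,x2,x3,x4 fixed per line; x5,x6,x7 runs 000..111 left to right):
  rows 0-7 [x1,x2,x3,x4=0000]: 11111100  (ones: 6)
  rows 8-15 [x1,x2,x3,x4=0001]: 11111111  (ones: 8)
  rows 16-23 [x1,x2,x3,x4=0010]: 11111100  (ones: 6)
  rows 24-31 [x1,x2,x3,x4=0011]: 11111111  (ones: 8)
  rows 32-39 [x1,x2,x3,x4=0100]: 11111100  (ones: 6)
  rows 40-47 [x1,x2,x3,x4=0101]: 11111111  (ones: 8)
  rows 48-55 [x1,x2,x3,x4=0110]: 11111100  (ones: 6)
  rows 56-63 [x1,x2,x3,x4=0111]: 11111111  (ones: 8)
  rows 64-71 [x1,x2,x3,x4=1000]: 11111100  (ones: 6)
  rows 72-79 [x1,x2,x3,x4=1001]: 11111111  (ones: 8)
  rows 80-87 [x1,x2,x3,x4=1010]: 11111100  (ones: 6)
  rows 88-95 [x1,x2,x3,x4=1011]: 11111111  (ones: 8)
  rows 96-103 [x1,x2,x3,x4=1100]: 11111100  (ones: 6)
  rows 104-111 [x1,x2,x3,x4=1101]: 11111111  (ones: 8)
  rows 112-119 [x1,x2,x3,x4=1110]: 11111100  (ones: 6)
  rows 120-127 [x1,x2,x3,x4=1111]: 11111111  (ones: 8)
Count of 1-rows = 6+8+6+8+6+8+6+8+6+8+6+8+6+8+6+8 = 112

112


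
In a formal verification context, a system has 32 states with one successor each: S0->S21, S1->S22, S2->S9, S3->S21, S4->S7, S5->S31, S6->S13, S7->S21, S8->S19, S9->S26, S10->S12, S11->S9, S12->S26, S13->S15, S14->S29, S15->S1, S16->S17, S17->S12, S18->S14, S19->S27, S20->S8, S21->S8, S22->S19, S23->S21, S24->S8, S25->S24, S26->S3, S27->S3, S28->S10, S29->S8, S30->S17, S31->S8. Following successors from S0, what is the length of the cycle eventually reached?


Trace from S0 until a state repeats:
  S0 -> S21 -> S8 -> S19 -> S27 -> S3 -> S21
S21 first seen at step 1, revisited at step 6.
Cycle length = 6 - 1 = 5

5


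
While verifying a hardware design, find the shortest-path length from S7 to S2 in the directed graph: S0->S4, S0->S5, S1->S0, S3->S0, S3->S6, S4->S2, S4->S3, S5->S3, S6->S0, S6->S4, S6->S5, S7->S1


BFS layer-by-layer from S7:
  dist 0: {S7}
  dist 1: {S1}
  dist 2: {S0}
  dist 3: {S4, S5}
  dist 4: {S2, S3}
  -> S2 reached at distance 4
Shortest path length = 4

4


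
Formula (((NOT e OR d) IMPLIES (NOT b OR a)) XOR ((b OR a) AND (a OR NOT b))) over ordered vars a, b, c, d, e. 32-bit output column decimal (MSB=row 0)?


Formula: (((NOT e OR d) IMPLIES (NOT b OR a)) XOR ((b OR a) AND (a OR NOT b))) over a, b, c, d, e (32 rows)
Evaluate each row (bits = a,b,c,d,e, MSB first):
  row 0 [00000]: (((NOT 0 OR 0) IMPLIES (NOT 0 OR 0)) XOR ((0 OR 0) AND (0 OR NOT 0))) -> 1
  row 1 [00001]: (((NOT 1 OR 0) IMPLIES (NOT 0 OR 0)) XOR ((0 OR 0) AND (0 OR NOT 0))) -> 1
  row 2 [00010]: (((NOT 0 OR 1) IMPLIES (NOT 0 OR 0)) XOR ((0 OR 0) AND (0 OR NOT 0))) -> 1
  row 3 [00011]: (((NOT 1 OR 1) IMPLIES (NOT 0 OR 0)) XOR ((0 OR 0) AND (0 OR NOT 0))) -> 1
  row 4 [00100]: (((NOT 0 OR 0) IMPLIES (NOT 0 OR 0)) XOR ((0 OR 0) AND (0 OR NOT 0))) -> 1
  row 5 [00101]: (((NOT 1 OR 0) IMPLIES (NOT 0 OR 0)) XOR ((0 OR 0) AND (0 OR NOT 0))) -> 1
  row 6 [00110]: (((NOT 0 OR 1) IMPLIES (NOT 0 OR 0)) XOR ((0 OR 0) AND (0 OR NOT 0))) -> 1
  row 7 [00111]: (((NOT 1 OR 1) IMPLIES (NOT 0 OR 0)) XOR ((0 OR 0) AND (0 OR NOT 0))) -> 1
  row 8 [01000]: (((NOT 0 OR 0) IMPLIES (NOT 1 OR 0)) XOR ((1 OR 0) AND (0 OR NOT 1))) -> 0
  row 9 [01001]: (((NOT 1 OR 0) IMPLIES (NOT 1 OR 0)) XOR ((1 OR 0) AND (0 OR NOT 1))) -> 1
  row 10 [01010]: (((NOT 0 OR 1) IMPLIES (NOT 1 OR 0)) XOR ((1 OR 0) AND (0 OR NOT 1))) -> 0
  row 11 [01011]: (((NOT 1 OR 1) IMPLIES (NOT 1 OR 0)) XOR ((1 OR 0) AND (0 OR NOT 1))) -> 0
  row 12 [01100]: (((NOT 0 OR 0) IMPLIES (NOT 1 OR 0)) XOR ((1 OR 0) AND (0 OR NOT 1))) -> 0
  row 13 [01101]: (((NOT 1 OR 0) IMPLIES (NOT 1 OR 0)) XOR ((1 OR 0) AND (0 OR NOT 1))) -> 1
  row 14 [01110]: (((NOT 0 OR 1) IMPLIES (NOT 1 OR 0)) XOR ((1 OR 0) AND (0 OR NOT 1))) -> 0
  row 15 [01111]: (((NOT 1 OR 1) IMPLIES (NOT 1 OR 0)) XOR ((1 OR 0) AND (0 OR NOT 1))) -> 0
  row 16 [10000]: (((NOT 0 OR 0) IMPLIES (NOT 0 OR 1)) XOR ((0 OR 1) AND (1 OR NOT 0))) -> 0
  row 17 [10001]: (((NOT 1 OR 0) IMPLIES (NOT 0 OR 1)) XOR ((0 OR 1) AND (1 OR NOT 0))) -> 0
  row 18 [10010]: (((NOT 0 OR 1) IMPLIES (NOT 0 OR 1)) XOR ((0 OR 1) AND (1 OR NOT 0))) -> 0
  row 19 [10011]: (((NOT 1 OR 1) IMPLIES (NOT 0 OR 1)) XOR ((0 OR 1) AND (1 OR NOT 0))) -> 0
  row 20 [10100]: (((NOT 0 OR 0) IMPLIES (NOT 0 OR 1)) XOR ((0 OR 1) AND (1 OR NOT 0))) -> 0
  row 21 [10101]: (((NOT 1 OR 0) IMPLIES (NOT 0 OR 1)) XOR ((0 OR 1) AND (1 OR NOT 0))) -> 0
  row 22 [10110]: (((NOT 0 OR 1) IMPLIES (NOT 0 OR 1)) XOR ((0 OR 1) AND (1 OR NOT 0))) -> 0
  row 23 [10111]: (((NOT 1 OR 1) IMPLIES (NOT 0 OR 1)) XOR ((0 OR 1) AND (1 OR NOT 0))) -> 0
  row 24 [11000]: (((NOT 0 OR 0) IMPLIES (NOT 1 OR 1)) XOR ((1 OR 1) AND (1 OR NOT 1))) -> 0
  row 25 [11001]: (((NOT 1 OR 0) IMPLIES (NOT 1 OR 1)) XOR ((1 OR 1) AND (1 OR NOT 1))) -> 0
  row 26 [11010]: (((NOT 0 OR 1) IMPLIES (NOT 1 OR 1)) XOR ((1 OR 1) AND (1 OR NOT 1))) -> 0
  row 27 [11011]: (((NOT 1 OR 1) IMPLIES (NOT 1 OR 1)) XOR ((1 OR 1) AND (1 OR NOT 1))) -> 0
  row 28 [11100]: (((NOT 0 OR 0) IMPLIES (NOT 1 OR 1)) XOR ((1 OR 1) AND (1 OR NOT 1))) -> 0
  row 29 [11101]: (((NOT 1 OR 0) IMPLIES (NOT 1 OR 1)) XOR ((1 OR 1) AND (1 OR NOT 1))) -> 0
  row 30 [11110]: (((NOT 0 OR 1) IMPLIES (NOT 1 OR 1)) XOR ((1 OR 1) AND (1 OR NOT 1))) -> 0
  row 31 [11111]: (((NOT 1 OR 1) IMPLIES (NOT 1 OR 1)) XOR ((1 OR 1) AND (1 OR NOT 1))) -> 0
Full result column, 4 rows per line (a,b,c fixed per line; d,e runs 00..11 left to right):
  rows 0-3 [a,b,c=000]: 1111  = hex F
  rows 4-7 [a,b,c=001]: 1111  = hex F
  rows 8-11 [a,b,c=010]: 0100  = hex 4
  rows 12-15 [a,b,c=011]: 0100  = hex 4
  rows 16-19 [a,b,c=100]: 0000  = hex 0
  rows 20-23 [a,b,c=101]: 0000  = hex 0
  rows 24-27 [a,b,c=110]: 0000  = hex 0
  rows 28-31 [a,b,c=111]: 0000  = hex 0
Output column (row 0 .. row 31) = 11111111010001000000000000000000
Output column grouped in 4s = 1111 1111 0100 0100 0000 0000 0000 0000 = 0xFF440000
Convert to decimal digit by digit (value = value*16 + digit):
  F -> 15
  15*16 + 15 (F) = 255
  255*16 + 4 = 4084
  4084*16 + 4 = 65348
  65348*16 + 0 = 1045568
  1045568*16 + 0 = 16729088
  16729088*16 + 0 = 267665408
  267665408*16 + 0 = 4282646528
Decimal = 4282646528

4282646528


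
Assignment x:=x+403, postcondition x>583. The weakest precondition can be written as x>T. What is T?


Formula: wp(x:=E, P) = P[E/x] (substitute E for x in postcondition)
Step 1: Postcondition: x>583
Step 2: Substitute x+403 for x: x+403>583
Step 3: Solve for x: x > 583-403 = 180

180


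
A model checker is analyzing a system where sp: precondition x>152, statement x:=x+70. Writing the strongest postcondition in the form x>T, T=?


Formula: sp(P, x:=E) = exists old_x. (x = E[old_x/x]) AND P[old_x/x] (old_x is the value of x before the assignment; eliminate old_x by solving x = E[old_x/x] for old_x)
Step 1: Precondition P: x>152, i.e. old_x > 152
Step 2: Assignment gives x = old_x + 70, so old_x = x - 70
Step 3: Substitute into P: x - 70 > 152
Step 4: Simplify: x > 152+70 = 222

222


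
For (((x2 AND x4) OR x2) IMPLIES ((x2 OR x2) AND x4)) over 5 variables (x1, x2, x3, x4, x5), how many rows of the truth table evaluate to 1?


Formula: (((x2 AND x4) OR x2) IMPLIES ((x2 OR x2) AND x4)) over 5 vars (32 rows)
Evaluate each row (x1, x2, x3, x4, x5 as bits, MSB first):
  row 0 [00000]: (((0 AND 0) OR 0) IMPLIES ((0 OR 0) AND 0)) -> 1
  row 1 [00001]: (((0 AND 0) OR 0) IMPLIES ((0 OR 0) AND 0)) -> 1
  row 2 [00010]: (((0 AND 1) OR 0) IMPLIES ((0 OR 0) AND 1)) -> 1
  row 3 [00011]: (((0 AND 1) OR 0) IMPLIES ((0 OR 0) AND 1)) -> 1
  row 4 [00100]: (((0 AND 0) OR 0) IMPLIES ((0 OR 0) AND 0)) -> 1
  row 5 [00101]: (((0 AND 0) OR 0) IMPLIES ((0 OR 0) AND 0)) -> 1
  row 6 [00110]: (((0 AND 1) OR 0) IMPLIES ((0 OR 0) AND 1)) -> 1
  row 7 [00111]: (((0 AND 1) OR 0) IMPLIES ((0 OR 0) AND 1)) -> 1
  row 8 [01000]: (((1 AND 0) OR 1) IMPLIES ((1 OR 1) AND 0)) -> 0
  row 9 [01001]: (((1 AND 0) OR 1) IMPLIES ((1 OR 1) AND 0)) -> 0
  row 10 [01010]: (((1 AND 1) OR 1) IMPLIES ((1 OR 1) AND 1)) -> 1
  row 11 [01011]: (((1 AND 1) OR 1) IMPLIES ((1 OR 1) AND 1)) -> 1
  row 12 [01100]: (((1 AND 0) OR 1) IMPLIES ((1 OR 1) AND 0)) -> 0
  row 13 [01101]: (((1 AND 0) OR 1) IMPLIES ((1 OR 1) AND 0)) -> 0
  row 14 [01110]: (((1 AND 1) OR 1) IMPLIES ((1 OR 1) AND 1)) -> 1
  row 15 [01111]: (((1 AND 1) OR 1) IMPLIES ((1 OR 1) AND 1)) -> 1
  row 16 [10000]: (((0 AND 0) OR 0) IMPLIES ((0 OR 0) AND 0)) -> 1
  row 17 [10001]: (((0 AND 0) OR 0) IMPLIES ((0 OR 0) AND 0)) -> 1
  row 18 [10010]: (((0 AND 1) OR 0) IMPLIES ((0 OR 0) AND 1)) -> 1
  row 19 [10011]: (((0 AND 1) OR 0) IMPLIES ((0 OR 0) AND 1)) -> 1
  row 20 [10100]: (((0 AND 0) OR 0) IMPLIES ((0 OR 0) AND 0)) -> 1
  row 21 [10101]: (((0 AND 0) OR 0) IMPLIES ((0 OR 0) AND 0)) -> 1
  row 22 [10110]: (((0 AND 1) OR 0) IMPLIES ((0 OR 0) AND 1)) -> 1
  row 23 [10111]: (((0 AND 1) OR 0) IMPLIES ((0 OR 0) AND 1)) -> 1
  row 24 [11000]: (((1 AND 0) OR 1) IMPLIES ((1 OR 1) AND 0)) -> 0
  row 25 [11001]: (((1 AND 0) OR 1) IMPLIES ((1 OR 1) AND 0)) -> 0
  row 26 [11010]: (((1 AND 1) OR 1) IMPLIES ((1 OR 1) AND 1)) -> 1
  row 27 [11011]: (((1 AND 1) OR 1) IMPLIES ((1 OR 1) AND 1)) -> 1
  row 28 [11100]: (((1 AND 0) OR 1) IMPLIES ((1 OR 1) AND 0)) -> 0
  row 29 [11101]: (((1 AND 0) OR 1) IMPLIES ((1 OR 1) AND 0)) -> 0
  row 30 [11110]: (((1 AND 1) OR 1) IMPLIES ((1 OR 1) AND 1)) -> 1
  row 31 [11111]: (((1 AND 1) OR 1) IMPLIES ((1 OR 1) AND 1)) -> 1
Full result column, 8 rows per line (x1,x2 fixed per line; x3,x4,x5 runs 000..111 left to right):
  rows 0-7 [x1,x2=00]: 11111111  (ones: 8)
  rows 8-15 [x1,x2=01]: 00110011  (ones: 4)
  rows 16-23 [x1,x2=10]: 11111111  (ones: 8)
  rows 24-31 [x1,x2=11]: 00110011  (ones: 4)
Count of 1-rows = 8+4+8+4 = 24

24


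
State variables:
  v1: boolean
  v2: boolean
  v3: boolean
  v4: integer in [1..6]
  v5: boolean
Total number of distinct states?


State space = product of domain sizes of all variables.
Domain sizes:
  v1 (boolean): 2
  v2 (boolean): 2
  v3 (boolean): 2
  v4 (integer in [1..6]): 6
  v5 (boolean): 2
Product = 2 * 2 * 2 * 6 * 2 = 96

96


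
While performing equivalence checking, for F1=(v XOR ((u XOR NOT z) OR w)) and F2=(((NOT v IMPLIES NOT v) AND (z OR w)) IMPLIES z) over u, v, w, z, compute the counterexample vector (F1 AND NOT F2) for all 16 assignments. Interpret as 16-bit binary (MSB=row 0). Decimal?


F1 = (v XOR ((u XOR NOT z) OR w))
F2 = (((NOT v IMPLIES NOT v) AND (z OR w)) IMPLIES z)
Counterexample to F1=>F2 is where F1=1 and F2=0.
Evaluate each row (bits = u,v,w,z, MSB first):
  row 0 [0000]: F1=1 F2=1 -> F1&~F2 -> 0
  row 1 [0001]: F1=0 F2=1 -> F1&~F2 -> 0
  row 2 [0010]: F1=1 F2=0 -> F1&~F2 -> 1
  row 3 [0011]: F1=1 F2=1 -> F1&~F2 -> 0
  row 4 [0100]: F1=0 F2=1 -> F1&~F2 -> 0
  row 5 [0101]: F1=1 F2=1 -> F1&~F2 -> 0
  row 6 [0110]: F1=0 F2=0 -> F1&~F2 -> 0
  row 7 [0111]: F1=0 F2=1 -> F1&~F2 -> 0
  row 8 [1000]: F1=0 F2=1 -> F1&~F2 -> 0
  row 9 [1001]: F1=1 F2=1 -> F1&~F2 -> 0
  row 10 [1010]: F1=1 F2=0 -> F1&~F2 -> 1
  row 11 [1011]: F1=1 F2=1 -> F1&~F2 -> 0
  row 12 [1100]: F1=1 F2=1 -> F1&~F2 -> 0
  row 13 [1101]: F1=0 F2=1 -> F1&~F2 -> 0
  row 14 [1110]: F1=0 F2=0 -> F1&~F2 -> 0
  row 15 [1111]: F1=0 F2=1 -> F1&~F2 -> 0
Full result column, 4 rows per line (u,v fixed per line; w,z runs 00..11 left to right):
  rows 0-3 [u,v=00]: 0010  = hex 2
  rows 4-7 [u,v=01]: 0000  = hex 0
  rows 8-11 [u,v=10]: 0010  = hex 2
  rows 12-15 [u,v=11]: 0000  = hex 0
Counterexample vector (row 0 .. row 15) = 0010000000100000
Output column grouped in 4s = 0010 0000 0010 0000 = 0x2020
Convert to decimal digit by digit (value = value*16 + digit):
  2 -> 2
  2*16 + 0 = 32
  32*16 + 2 = 514
  514*16 + 0 = 8224
Decimal = 8224

8224


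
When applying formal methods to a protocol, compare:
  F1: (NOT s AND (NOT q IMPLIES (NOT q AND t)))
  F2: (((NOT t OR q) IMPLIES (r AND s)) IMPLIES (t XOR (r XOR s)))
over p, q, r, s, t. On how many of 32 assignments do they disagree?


F1 = (NOT s AND (NOT q IMPLIES (NOT q AND t)))
F2 = (((NOT t OR q) IMPLIES (r AND s)) IMPLIES (t XOR (r XOR s)))
Evaluate both on each of 32 rows (bits = p,q,r,s,t):
  row 0 [00000]: F1=0 F2=1 (differ) -> 1
  row 1 [00001]: F1=1 F2=1 -> 0
  row 2 [00010]: F1=0 F2=1 (differ) -> 1
  row 3 [00011]: F1=0 F2=0 -> 0
  row 4 [00100]: F1=0 F2=1 (differ) -> 1
  row 5 [00101]: F1=1 F2=0 (differ) -> 1
  row 6 [00110]: F1=0 F2=0 -> 0
  row 7 [00111]: F1=0 F2=1 (differ) -> 1
  row 8 [01000]: F1=1 F2=1 -> 0
  row 9 [01001]: F1=1 F2=1 -> 0
  row 10 [01010]: F1=0 F2=1 (differ) -> 1
  row 11 [01011]: F1=0 F2=1 (differ) -> 1
  row 12 [01100]: F1=1 F2=1 -> 0
  row 13 [01101]: F1=1 F2=1 -> 0
  row 14 [01110]: F1=0 F2=0 -> 0
  row 15 [01111]: F1=0 F2=1 (differ) -> 1
  row 16 [10000]: F1=0 F2=1 (differ) -> 1
  row 17 [10001]: F1=1 F2=1 -> 0
  row 18 [10010]: F1=0 F2=1 (differ) -> 1
  row 19 [10011]: F1=0 F2=0 -> 0
  row 20 [10100]: F1=0 F2=1 (differ) -> 1
  row 21 [10101]: F1=1 F2=0 (differ) -> 1
  row 22 [10110]: F1=0 F2=0 -> 0
  row 23 [10111]: F1=0 F2=1 (differ) -> 1
  row 24 [11000]: F1=1 F2=1 -> 0
  row 25 [11001]: F1=1 F2=1 -> 0
  row 26 [11010]: F1=0 F2=1 (differ) -> 1
  row 27 [11011]: F1=0 F2=1 (differ) -> 1
  row 28 [11100]: F1=1 F2=1 -> 0
  row 29 [11101]: F1=1 F2=1 -> 0
  row 30 [11110]: F1=0 F2=0 -> 0
  row 31 [11111]: F1=0 F2=1 (differ) -> 1
Full result column, 8 rows per line (p,q fixed per line; r,s,t runs 000..111 left to right):
  rows 0-7 [p,q=00]: 10101101  (ones: 5)
  rows 8-15 [p,q=01]: 00110001  (ones: 3)
  rows 16-23 [p,q=10]: 10101101  (ones: 5)
  rows 24-31 [p,q=11]: 00110001  (ones: 3)
Disagreements = 5+3+5+3 = 16

16


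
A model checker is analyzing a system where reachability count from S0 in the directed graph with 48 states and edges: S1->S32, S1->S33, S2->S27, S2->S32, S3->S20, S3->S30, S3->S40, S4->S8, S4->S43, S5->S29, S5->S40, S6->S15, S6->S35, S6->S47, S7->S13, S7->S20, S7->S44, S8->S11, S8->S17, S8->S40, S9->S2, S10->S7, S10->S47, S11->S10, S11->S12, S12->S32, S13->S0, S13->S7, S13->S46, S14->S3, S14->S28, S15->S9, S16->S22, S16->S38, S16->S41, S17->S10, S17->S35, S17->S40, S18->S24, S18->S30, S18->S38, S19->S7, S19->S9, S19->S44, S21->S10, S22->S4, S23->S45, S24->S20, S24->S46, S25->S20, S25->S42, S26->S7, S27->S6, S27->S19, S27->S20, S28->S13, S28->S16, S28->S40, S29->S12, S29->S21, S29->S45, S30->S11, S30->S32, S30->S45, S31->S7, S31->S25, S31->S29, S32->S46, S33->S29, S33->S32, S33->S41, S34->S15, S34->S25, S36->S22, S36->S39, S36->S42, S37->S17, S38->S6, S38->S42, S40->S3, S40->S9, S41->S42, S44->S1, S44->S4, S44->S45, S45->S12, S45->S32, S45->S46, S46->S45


BFS from S0:
  layer 0: {S0}
Reachable set: {S0}
Count = 1

1


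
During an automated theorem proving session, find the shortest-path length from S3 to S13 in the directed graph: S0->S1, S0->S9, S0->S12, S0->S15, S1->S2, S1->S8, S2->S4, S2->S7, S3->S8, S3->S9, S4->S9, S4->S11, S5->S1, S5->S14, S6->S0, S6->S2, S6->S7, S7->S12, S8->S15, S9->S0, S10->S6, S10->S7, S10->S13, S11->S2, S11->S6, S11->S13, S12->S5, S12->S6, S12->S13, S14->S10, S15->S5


BFS layer-by-layer from S3:
  dist 0: {S3}
  dist 1: {S8, S9}
  dist 2: {S0, S15}
  dist 3: {S1, S5, S12}
  dist 4: {S2, S6, S13, S14}
  -> S13 reached at distance 4
Shortest path length = 4

4


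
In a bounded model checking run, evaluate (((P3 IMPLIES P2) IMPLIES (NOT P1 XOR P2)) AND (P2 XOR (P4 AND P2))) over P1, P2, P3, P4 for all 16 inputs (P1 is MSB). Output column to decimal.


Formula: (((P3 IMPLIES P2) IMPLIES (NOT P1 XOR P2)) AND (P2 XOR (P4 AND P2))) over P1, P2, P3, P4 (16 rows)
Evaluate each row (bits = P1,P2,P3,P4, MSB first):
  row 0 [0000]: (((0 IMPLIES 0) IMPLIES (NOT 0 XOR 0)) AND (0 XOR (0 AND 0))) -> 0
  row 1 [0001]: (((0 IMPLIES 0) IMPLIES (NOT 0 XOR 0)) AND (0 XOR (1 AND 0))) -> 0
  row 2 [0010]: (((1 IMPLIES 0) IMPLIES (NOT 0 XOR 0)) AND (0 XOR (0 AND 0))) -> 0
  row 3 [0011]: (((1 IMPLIES 0) IMPLIES (NOT 0 XOR 0)) AND (0 XOR (1 AND 0))) -> 0
  row 4 [0100]: (((0 IMPLIES 1) IMPLIES (NOT 0 XOR 1)) AND (1 XOR (0 AND 1))) -> 0
  row 5 [0101]: (((0 IMPLIES 1) IMPLIES (NOT 0 XOR 1)) AND (1 XOR (1 AND 1))) -> 0
  row 6 [0110]: (((1 IMPLIES 1) IMPLIES (NOT 0 XOR 1)) AND (1 XOR (0 AND 1))) -> 0
  row 7 [0111]: (((1 IMPLIES 1) IMPLIES (NOT 0 XOR 1)) AND (1 XOR (1 AND 1))) -> 0
  row 8 [1000]: (((0 IMPLIES 0) IMPLIES (NOT 1 XOR 0)) AND (0 XOR (0 AND 0))) -> 0
  row 9 [1001]: (((0 IMPLIES 0) IMPLIES (NOT 1 XOR 0)) AND (0 XOR (1 AND 0))) -> 0
  row 10 [1010]: (((1 IMPLIES 0) IMPLIES (NOT 1 XOR 0)) AND (0 XOR (0 AND 0))) -> 0
  row 11 [1011]: (((1 IMPLIES 0) IMPLIES (NOT 1 XOR 0)) AND (0 XOR (1 AND 0))) -> 0
  row 12 [1100]: (((0 IMPLIES 1) IMPLIES (NOT 1 XOR 1)) AND (1 XOR (0 AND 1))) -> 1
  row 13 [1101]: (((0 IMPLIES 1) IMPLIES (NOT 1 XOR 1)) AND (1 XOR (1 AND 1))) -> 0
  row 14 [1110]: (((1 IMPLIES 1) IMPLIES (NOT 1 XOR 1)) AND (1 XOR (0 AND 1))) -> 1
  row 15 [1111]: (((1 IMPLIES 1) IMPLIES (NOT 1 XOR 1)) AND (1 XOR (1 AND 1))) -> 0
Full result column, 4 rows per line (P1,P2 fixed per line; P3,P4 runs 00..11 left to right):
  rows 0-3 [P1,P2=00]: 0000  = hex 0
  rows 4-7 [P1,P2=01]: 0000  = hex 0
  rows 8-11 [P1,P2=10]: 0000  = hex 0
  rows 12-15 [P1,P2=11]: 1010  = hex A
Output column (row 0 .. row 15) = 0000000000001010
Output column grouped in 4s = 0000 0000 0000 1010 = 0x000A
Convert to decimal digit by digit (value = value*16 + digit):
  0 -> 0
  0*16 + 0 = 0
  0*16 + 0 = 0
  0*16 + 10 (A) = 10
Decimal = 10

10


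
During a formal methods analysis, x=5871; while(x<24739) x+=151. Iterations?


Step 1: x goes from 5871 toward 24739 by 151; the body runs while x<24739, so iterations = ceil((bound-start)/step)
Step 2: Distance=18868
Step 3: ceil(18868/151)=125

125


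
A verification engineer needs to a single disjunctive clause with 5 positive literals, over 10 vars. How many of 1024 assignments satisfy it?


Step 1: Total=2^10=1024
Step 2: Unsat when all 5 false: 2^5=32
Step 3: Sat=1024-32=992

992


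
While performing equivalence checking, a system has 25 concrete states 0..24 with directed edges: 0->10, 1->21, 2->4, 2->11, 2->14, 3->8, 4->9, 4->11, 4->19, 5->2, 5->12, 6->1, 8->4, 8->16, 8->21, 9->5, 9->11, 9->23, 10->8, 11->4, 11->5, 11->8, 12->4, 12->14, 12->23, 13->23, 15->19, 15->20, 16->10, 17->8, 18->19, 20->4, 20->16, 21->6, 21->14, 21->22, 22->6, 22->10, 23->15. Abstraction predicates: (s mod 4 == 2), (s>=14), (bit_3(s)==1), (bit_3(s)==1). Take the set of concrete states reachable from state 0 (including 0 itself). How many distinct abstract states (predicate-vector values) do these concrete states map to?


BFS from 0:
Concrete reachable: {0, 1, 2, 4, 5, 6, 8, 9, 10, 11, 12, 14, 15, 16, 19, 20, 21, 22, 23}
Abstract via predicates (s mod 4 == 2), (s>=14), (bit_3(s)==1), (bit_3(s)==1):
  (0,0,0,0) <- {0, 1, 4, 5}
  (0,0,1,1) <- {8, 9, 11, 12}
  (0,1,0,0) <- {16, 19, 20, 21, 23}
  (0,1,1,1) <- {15}
  (1,0,0,0) <- {2, 6}
  (1,0,1,1) <- {10}
  (1,1,0,0) <- {22}
  (1,1,1,1) <- {14}
Distinct abstract states = 8

8


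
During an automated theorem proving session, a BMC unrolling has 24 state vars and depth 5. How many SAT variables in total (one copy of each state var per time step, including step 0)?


BMC unrolls to depth k, creating one copy of each state var for steps 0..k.
Step count = 5 + 1 = 6 (steps 0 through 5)
Vars per step = 24
Total = 24 * 6 = 144

144


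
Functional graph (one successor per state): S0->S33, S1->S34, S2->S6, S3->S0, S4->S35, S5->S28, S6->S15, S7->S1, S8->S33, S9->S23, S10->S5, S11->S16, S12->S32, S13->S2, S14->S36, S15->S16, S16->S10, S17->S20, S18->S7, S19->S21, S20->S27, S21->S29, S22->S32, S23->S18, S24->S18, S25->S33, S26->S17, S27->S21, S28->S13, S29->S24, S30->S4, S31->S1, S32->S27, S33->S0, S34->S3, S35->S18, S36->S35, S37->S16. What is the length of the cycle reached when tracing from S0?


Trace from S0 until a state repeats:
  S0 -> S33 -> S0
S0 first seen at step 0, revisited at step 2.
Cycle length = 2 - 0 = 2

2


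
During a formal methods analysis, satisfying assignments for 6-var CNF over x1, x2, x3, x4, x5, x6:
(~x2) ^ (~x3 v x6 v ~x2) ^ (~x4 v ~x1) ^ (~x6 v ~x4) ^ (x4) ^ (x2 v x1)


CNF with 6 clauses over 6 vars (64 assignments).
An assignment satisfies CNF iff every clause has >=1 true literal.
Check each row (bits = x1,x2,x3,x4,x5,x6; clause T/F shown):
  row 0 [000000]: clauses=TTTTFF -> 0
  row 1 [000001]: clauses=TTTTFF -> 0
  row 2 [000010]: clauses=TTTTFF -> 0
  row 3 [000011]: clauses=TTTTFF -> 0
  row 4 [000100]: clauses=TTTTTF -> 0
  (every remaining row is evaluated the same way; all 64 results are listed next)
Full result column, 8 rows per line (x1,x2,x3 fixed per line; x4,x5,x6 runs 000..111 left to right):
  rows 0-7 [x1,x2,x3=000]: 00000000  (ones: 0)
  rows 8-15 [x1,x2,x3=001]: 00000000  (ones: 0)
  rows 16-23 [x1,x2,x3=010]: 00000000  (ones: 0)
  rows 24-31 [x1,x2,x3=011]: 00000000  (ones: 0)
  rows 32-39 [x1,x2,x3=100]: 00000000  (ones: 0)
  rows 40-47 [x1,x2,x3=101]: 00000000  (ones: 0)
  rows 48-55 [x1,x2,x3=110]: 00000000  (ones: 0)
  rows 56-63 [x1,x2,x3=111]: 00000000  (ones: 0)
Satisfying assignments = 0+0+0+0+0+0+0+0 = 0

0


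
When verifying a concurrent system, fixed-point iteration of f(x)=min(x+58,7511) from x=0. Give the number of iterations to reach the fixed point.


Step 1: x=0, cap=7511, increment=58
Step 2: x grows by 58 each step until capped at 7511; fixed point is x=7511
Step 3: iterations = ceil(7511/58) = 130

130


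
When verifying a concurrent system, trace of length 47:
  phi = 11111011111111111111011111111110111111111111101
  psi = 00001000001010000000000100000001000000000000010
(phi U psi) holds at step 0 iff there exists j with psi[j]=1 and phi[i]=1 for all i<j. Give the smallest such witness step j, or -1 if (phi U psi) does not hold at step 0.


(phi U psi) at 0: need smallest j with psi[j]=1 and phi[i]=1 for all i in [0,j).
Scan from step 0:
  step 0: phi=1, psi=0 -> continue
  step 1: phi=1, psi=0 -> continue
  step 2: phi=1, psi=0 -> continue
  step 3: phi=1, psi=0 -> continue
  step 4: psi=1 and phi held for [0,4) -> witness found
Witness step = 4

4


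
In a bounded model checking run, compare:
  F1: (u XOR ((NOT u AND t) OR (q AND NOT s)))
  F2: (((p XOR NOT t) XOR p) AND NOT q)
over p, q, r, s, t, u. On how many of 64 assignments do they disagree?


F1 = (u XOR ((NOT u AND t) OR (q AND NOT s)))
F2 = (((p XOR NOT t) XOR p) AND NOT q)
Evaluate both on each of 64 rows (bits = p,q,r,s,t,u):
  row 0 [000000]: F1=0 F2=1 (differ) -> 1
  row 1 [000001]: F1=1 F2=1 -> 0
  row 2 [000010]: F1=1 F2=0 (differ) -> 1
  row 3 [000011]: F1=1 F2=0 (differ) -> 1
  row 4 [000100]: F1=0 F2=1 (differ) -> 1
  (every remaining row is evaluated the same way; all 64 results are listed next)
Full result column, 8 rows per line (p,q,r fixed per line; s,t,u runs 000..111 left to right):
  rows 0-7 [p,q,r=000]: 10111011  (ones: 6)
  rows 8-15 [p,q,r=001]: 10111011  (ones: 6)
  rows 16-23 [p,q,r=010]: 10100111  (ones: 5)
  rows 24-31 [p,q,r=011]: 10100111  (ones: 5)
  rows 32-39 [p,q,r=100]: 10111011  (ones: 6)
  rows 40-47 [p,q,r=101]: 10111011  (ones: 6)
  rows 48-55 [p,q,r=110]: 10100111  (ones: 5)
  rows 56-63 [p,q,r=111]: 10100111  (ones: 5)
Disagreements = 6+6+5+5+6+6+5+5 = 44

44


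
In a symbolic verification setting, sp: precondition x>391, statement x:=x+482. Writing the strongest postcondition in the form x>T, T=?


Formula: sp(P, x:=E) = exists old_x. (x = E[old_x/x]) AND P[old_x/x] (old_x is the value of x before the assignment; eliminate old_x by solving x = E[old_x/x] for old_x)
Step 1: Precondition P: x>391, i.e. old_x > 391
Step 2: Assignment gives x = old_x + 482, so old_x = x - 482
Step 3: Substitute into P: x - 482 > 391
Step 4: Simplify: x > 391+482 = 873

873


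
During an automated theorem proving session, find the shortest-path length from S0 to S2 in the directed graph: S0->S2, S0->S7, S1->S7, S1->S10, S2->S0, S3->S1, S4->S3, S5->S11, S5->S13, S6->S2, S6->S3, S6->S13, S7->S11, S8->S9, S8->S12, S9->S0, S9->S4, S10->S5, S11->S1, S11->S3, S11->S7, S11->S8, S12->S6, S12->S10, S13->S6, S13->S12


BFS layer-by-layer from S0:
  dist 0: {S0}
  dist 1: {S2, S7}
  -> S2 reached at distance 1
Shortest path length = 1

1


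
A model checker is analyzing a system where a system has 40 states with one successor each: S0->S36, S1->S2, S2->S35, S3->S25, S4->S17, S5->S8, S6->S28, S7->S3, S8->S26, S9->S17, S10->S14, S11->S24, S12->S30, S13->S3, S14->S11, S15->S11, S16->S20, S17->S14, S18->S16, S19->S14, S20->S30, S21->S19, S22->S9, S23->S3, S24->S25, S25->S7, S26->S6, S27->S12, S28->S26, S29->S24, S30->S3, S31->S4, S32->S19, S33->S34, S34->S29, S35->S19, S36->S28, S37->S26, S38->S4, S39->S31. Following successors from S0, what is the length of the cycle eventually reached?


Trace from S0 until a state repeats:
  S0 -> S36 -> S28 -> S26 -> S6 -> S28
S28 first seen at step 2, revisited at step 5.
Cycle length = 5 - 2 = 3

3


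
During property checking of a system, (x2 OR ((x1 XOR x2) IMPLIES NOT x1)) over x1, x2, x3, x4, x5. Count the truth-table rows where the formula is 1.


Formula: (x2 OR ((x1 XOR x2) IMPLIES NOT x1)) over 5 vars (32 rows)
Evaluate each row (x1, x2, x3, x4, x5 as bits, MSB first):
  row 0 [00000]: (0 OR ((0 XOR 0) IMPLIES NOT 0)) -> 1
  row 1 [00001]: (0 OR ((0 XOR 0) IMPLIES NOT 0)) -> 1
  row 2 [00010]: (0 OR ((0 XOR 0) IMPLIES NOT 0)) -> 1
  row 3 [00011]: (0 OR ((0 XOR 0) IMPLIES NOT 0)) -> 1
  row 4 [00100]: (0 OR ((0 XOR 0) IMPLIES NOT 0)) -> 1
  row 5 [00101]: (0 OR ((0 XOR 0) IMPLIES NOT 0)) -> 1
  row 6 [00110]: (0 OR ((0 XOR 0) IMPLIES NOT 0)) -> 1
  row 7 [00111]: (0 OR ((0 XOR 0) IMPLIES NOT 0)) -> 1
  row 8 [01000]: (1 OR ((0 XOR 1) IMPLIES NOT 0)) -> 1
  row 9 [01001]: (1 OR ((0 XOR 1) IMPLIES NOT 0)) -> 1
  row 10 [01010]: (1 OR ((0 XOR 1) IMPLIES NOT 0)) -> 1
  row 11 [01011]: (1 OR ((0 XOR 1) IMPLIES NOT 0)) -> 1
  row 12 [01100]: (1 OR ((0 XOR 1) IMPLIES NOT 0)) -> 1
  row 13 [01101]: (1 OR ((0 XOR 1) IMPLIES NOT 0)) -> 1
  row 14 [01110]: (1 OR ((0 XOR 1) IMPLIES NOT 0)) -> 1
  row 15 [01111]: (1 OR ((0 XOR 1) IMPLIES NOT 0)) -> 1
  row 16 [10000]: (0 OR ((1 XOR 0) IMPLIES NOT 1)) -> 0
  row 17 [10001]: (0 OR ((1 XOR 0) IMPLIES NOT 1)) -> 0
  row 18 [10010]: (0 OR ((1 XOR 0) IMPLIES NOT 1)) -> 0
  row 19 [10011]: (0 OR ((1 XOR 0) IMPLIES NOT 1)) -> 0
  row 20 [10100]: (0 OR ((1 XOR 0) IMPLIES NOT 1)) -> 0
  row 21 [10101]: (0 OR ((1 XOR 0) IMPLIES NOT 1)) -> 0
  row 22 [10110]: (0 OR ((1 XOR 0) IMPLIES NOT 1)) -> 0
  row 23 [10111]: (0 OR ((1 XOR 0) IMPLIES NOT 1)) -> 0
  row 24 [11000]: (1 OR ((1 XOR 1) IMPLIES NOT 1)) -> 1
  row 25 [11001]: (1 OR ((1 XOR 1) IMPLIES NOT 1)) -> 1
  row 26 [11010]: (1 OR ((1 XOR 1) IMPLIES NOT 1)) -> 1
  row 27 [11011]: (1 OR ((1 XOR 1) IMPLIES NOT 1)) -> 1
  row 28 [11100]: (1 OR ((1 XOR 1) IMPLIES NOT 1)) -> 1
  row 29 [11101]: (1 OR ((1 XOR 1) IMPLIES NOT 1)) -> 1
  row 30 [11110]: (1 OR ((1 XOR 1) IMPLIES NOT 1)) -> 1
  row 31 [11111]: (1 OR ((1 XOR 1) IMPLIES NOT 1)) -> 1
Full result column, 8 rows per line (x1,x2 fixed per line; x3,x4,x5 runs 000..111 left to right):
  rows 0-7 [x1,x2=00]: 11111111  (ones: 8)
  rows 8-15 [x1,x2=01]: 11111111  (ones: 8)
  rows 16-23 [x1,x2=10]: 00000000  (ones: 0)
  rows 24-31 [x1,x2=11]: 11111111  (ones: 8)
Count of 1-rows = 8+8+0+8 = 24

24


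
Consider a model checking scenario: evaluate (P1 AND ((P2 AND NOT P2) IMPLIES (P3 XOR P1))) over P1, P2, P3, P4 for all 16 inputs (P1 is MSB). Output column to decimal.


Formula: (P1 AND ((P2 AND NOT P2) IMPLIES (P3 XOR P1))) over P1, P2, P3, P4 (16 rows)
Evaluate each row (bits = P1,P2,P3,P4, MSB first):
  row 0 [0000]: (0 AND ((0 AND NOT 0) IMPLIES (0 XOR 0))) -> 0
  row 1 [0001]: (0 AND ((0 AND NOT 0) IMPLIES (0 XOR 0))) -> 0
  row 2 [0010]: (0 AND ((0 AND NOT 0) IMPLIES (1 XOR 0))) -> 0
  row 3 [0011]: (0 AND ((0 AND NOT 0) IMPLIES (1 XOR 0))) -> 0
  row 4 [0100]: (0 AND ((1 AND NOT 1) IMPLIES (0 XOR 0))) -> 0
  row 5 [0101]: (0 AND ((1 AND NOT 1) IMPLIES (0 XOR 0))) -> 0
  row 6 [0110]: (0 AND ((1 AND NOT 1) IMPLIES (1 XOR 0))) -> 0
  row 7 [0111]: (0 AND ((1 AND NOT 1) IMPLIES (1 XOR 0))) -> 0
  row 8 [1000]: (1 AND ((0 AND NOT 0) IMPLIES (0 XOR 1))) -> 1
  row 9 [1001]: (1 AND ((0 AND NOT 0) IMPLIES (0 XOR 1))) -> 1
  row 10 [1010]: (1 AND ((0 AND NOT 0) IMPLIES (1 XOR 1))) -> 1
  row 11 [1011]: (1 AND ((0 AND NOT 0) IMPLIES (1 XOR 1))) -> 1
  row 12 [1100]: (1 AND ((1 AND NOT 1) IMPLIES (0 XOR 1))) -> 1
  row 13 [1101]: (1 AND ((1 AND NOT 1) IMPLIES (0 XOR 1))) -> 1
  row 14 [1110]: (1 AND ((1 AND NOT 1) IMPLIES (1 XOR 1))) -> 1
  row 15 [1111]: (1 AND ((1 AND NOT 1) IMPLIES (1 XOR 1))) -> 1
Full result column, 4 rows per line (P1,P2 fixed per line; P3,P4 runs 00..11 left to right):
  rows 0-3 [P1,P2=00]: 0000  = hex 0
  rows 4-7 [P1,P2=01]: 0000  = hex 0
  rows 8-11 [P1,P2=10]: 1111  = hex F
  rows 12-15 [P1,P2=11]: 1111  = hex F
Output column (row 0 .. row 15) = 0000000011111111
Output column grouped in 4s = 0000 0000 1111 1111 = 0x00FF
Convert to decimal digit by digit (value = value*16 + digit):
  0 -> 0
  0*16 + 0 = 0
  0*16 + 15 (F) = 15
  15*16 + 15 (F) = 255
Decimal = 255

255


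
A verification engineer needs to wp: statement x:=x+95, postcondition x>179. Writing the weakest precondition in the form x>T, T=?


Formula: wp(x:=E, P) = P[E/x] (substitute E for x in postcondition)
Step 1: Postcondition: x>179
Step 2: Substitute x+95 for x: x+95>179
Step 3: Solve for x: x > 179-95 = 84

84


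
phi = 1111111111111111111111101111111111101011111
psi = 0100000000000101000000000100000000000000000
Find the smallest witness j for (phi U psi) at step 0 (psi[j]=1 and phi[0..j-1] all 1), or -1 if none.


(phi U psi) at 0: need smallest j with psi[j]=1 and phi[i]=1 for all i in [0,j).
Scan from step 0:
  step 0: phi=1, psi=0 -> continue
  step 1: psi=1 and phi held for [0,1) -> witness found
Witness step = 1

1


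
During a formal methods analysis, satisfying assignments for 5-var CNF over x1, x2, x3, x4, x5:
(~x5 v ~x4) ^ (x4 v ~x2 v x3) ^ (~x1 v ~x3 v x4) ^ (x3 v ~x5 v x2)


CNF with 4 clauses over 5 vars (32 assignments).
An assignment satisfies CNF iff every clause has >=1 true literal.
Check each row (bits = x1,x2,x3,x4,x5; clause T/F shown):
  row 0 [00000]: clauses=TTTT -> 1
  row 1 [00001]: clauses=TTTF -> 0
  row 2 [00010]: clauses=TTTT -> 1
  row 3 [00011]: clauses=FTTF -> 0
  row 4 [00100]: clauses=TTTT -> 1
  row 5 [00101]: clauses=TTTT -> 1
  row 6 [00110]: clauses=TTTT -> 1
  row 7 [00111]: clauses=FTTT -> 0
  row 8 [01000]: clauses=TFTT -> 0
  row 9 [01001]: clauses=TFTT -> 0
  row 10 [01010]: clauses=TTTT -> 1
  row 11 [01011]: clauses=FTTT -> 0
  row 12 [01100]: clauses=TTTT -> 1
  row 13 [01101]: clauses=TTTT -> 1
  row 14 [01110]: clauses=TTTT -> 1
  row 15 [01111]: clauses=FTTT -> 0
  row 16 [10000]: clauses=TTTT -> 1
  row 17 [10001]: clauses=TTTF -> 0
  row 18 [10010]: clauses=TTTT -> 1
  row 19 [10011]: clauses=FTTF -> 0
  row 20 [10100]: clauses=TTFT -> 0
  row 21 [10101]: clauses=TTFT -> 0
  row 22 [10110]: clauses=TTTT -> 1
  row 23 [10111]: clauses=FTTT -> 0
  row 24 [11000]: clauses=TFTT -> 0
  row 25 [11001]: clauses=TFTT -> 0
  row 26 [11010]: clauses=TTTT -> 1
  row 27 [11011]: clauses=FTTT -> 0
  row 28 [11100]: clauses=TTFT -> 0
  row 29 [11101]: clauses=TTFT -> 0
  row 30 [11110]: clauses=TTTT -> 1
  row 31 [11111]: clauses=FTTT -> 0
Full result column, 8 rows per line (x1,x2 fixed per line; x3,x4,x5 runs 000..111 left to right):
  rows 0-7 [x1,x2=00]: 10101110  (ones: 5)
  rows 8-15 [x1,x2=01]: 00101110  (ones: 4)
  rows 16-23 [x1,x2=10]: 10100010  (ones: 3)
  rows 24-31 [x1,x2=11]: 00100010  (ones: 2)
Satisfying assignments = 5+4+3+2 = 14

14


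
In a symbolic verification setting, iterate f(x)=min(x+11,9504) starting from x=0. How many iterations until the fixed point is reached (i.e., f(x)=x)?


Step 1: x=0, cap=9504, increment=11
Step 2: x grows by 11 each step until capped at 9504; fixed point is x=9504
Step 3: iterations = ceil(9504/11) = 864

864


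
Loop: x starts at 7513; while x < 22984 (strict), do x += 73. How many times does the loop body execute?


Step 1: x goes from 7513 toward 22984 by 73; the body runs while x<22984, so iterations = ceil((bound-start)/step)
Step 2: Distance=15471
Step 3: ceil(15471/73)=212

212


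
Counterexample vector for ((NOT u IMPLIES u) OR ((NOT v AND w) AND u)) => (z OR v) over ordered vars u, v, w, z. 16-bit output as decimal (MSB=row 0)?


F1 = ((NOT u IMPLIES u) OR ((NOT v AND w) AND u))
F2 = (z OR v)
Counterexample to F1=>F2 is where F1=1 and F2=0.
Evaluate each row (bits = u,v,w,z, MSB first):
  row 0 [0000]: F1=0 F2=0 -> F1&~F2 -> 0
  row 1 [0001]: F1=0 F2=1 -> F1&~F2 -> 0
  row 2 [0010]: F1=0 F2=0 -> F1&~F2 -> 0
  row 3 [0011]: F1=0 F2=1 -> F1&~F2 -> 0
  row 4 [0100]: F1=0 F2=1 -> F1&~F2 -> 0
  row 5 [0101]: F1=0 F2=1 -> F1&~F2 -> 0
  row 6 [0110]: F1=0 F2=1 -> F1&~F2 -> 0
  row 7 [0111]: F1=0 F2=1 -> F1&~F2 -> 0
  row 8 [1000]: F1=1 F2=0 -> F1&~F2 -> 1
  row 9 [1001]: F1=1 F2=1 -> F1&~F2 -> 0
  row 10 [1010]: F1=1 F2=0 -> F1&~F2 -> 1
  row 11 [1011]: F1=1 F2=1 -> F1&~F2 -> 0
  row 12 [1100]: F1=1 F2=1 -> F1&~F2 -> 0
  row 13 [1101]: F1=1 F2=1 -> F1&~F2 -> 0
  row 14 [1110]: F1=1 F2=1 -> F1&~F2 -> 0
  row 15 [1111]: F1=1 F2=1 -> F1&~F2 -> 0
Full result column, 4 rows per line (u,v fixed per line; w,z runs 00..11 left to right):
  rows 0-3 [u,v=00]: 0000  = hex 0
  rows 4-7 [u,v=01]: 0000  = hex 0
  rows 8-11 [u,v=10]: 1010  = hex A
  rows 12-15 [u,v=11]: 0000  = hex 0
Counterexample vector (row 0 .. row 15) = 0000000010100000
Output column grouped in 4s = 0000 0000 1010 0000 = 0x00A0
Convert to decimal digit by digit (value = value*16 + digit):
  0 -> 0
  0*16 + 0 = 0
  0*16 + 10 (A) = 10
  10*16 + 0 = 160
Decimal = 160

160


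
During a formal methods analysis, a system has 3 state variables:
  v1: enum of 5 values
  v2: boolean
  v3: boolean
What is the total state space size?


State space = product of domain sizes of all variables.
Domain sizes:
  v1 (enum of 5 values): 5
  v2 (boolean): 2
  v3 (boolean): 2
Product = 5 * 2 * 2 = 20

20
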